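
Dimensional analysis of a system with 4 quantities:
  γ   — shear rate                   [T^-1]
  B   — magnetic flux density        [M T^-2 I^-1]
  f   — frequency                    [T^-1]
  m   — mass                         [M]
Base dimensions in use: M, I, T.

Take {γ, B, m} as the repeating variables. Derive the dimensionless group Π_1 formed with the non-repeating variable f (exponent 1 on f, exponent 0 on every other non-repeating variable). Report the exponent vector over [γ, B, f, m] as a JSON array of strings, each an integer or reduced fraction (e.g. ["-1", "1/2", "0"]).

Write exponents as rows M,I,T / cols γ,B,f,m:
  M: [ 0  1  0  1]
  I: [ 0 -1  0  0]
  T: [-1 -2 -1  0]
RREF → pivots at {γ,B,m} ⇒ r = 3
Pivot set = {γ,B,m}, free = {f}
RREF:
  r0: [   1    0    1    0]
  r1: [   0    1    0    0]
  r2: [   0    0    0    1]
Fix exponent of f at 1; solve each RREF row for its pivot's exponent:
  r0: exp(γ) + (1)·1 = 0 ⇒ exp(γ) = -1
  r1: exp(B) + (0)·1 = 0 ⇒ exp(B) = 0
  r2: exp(m) + (0)·1 = 0 ⇒ exp(m) = 0
Π_1 = γ^-1 · f

["-1", "0", "1", "0"]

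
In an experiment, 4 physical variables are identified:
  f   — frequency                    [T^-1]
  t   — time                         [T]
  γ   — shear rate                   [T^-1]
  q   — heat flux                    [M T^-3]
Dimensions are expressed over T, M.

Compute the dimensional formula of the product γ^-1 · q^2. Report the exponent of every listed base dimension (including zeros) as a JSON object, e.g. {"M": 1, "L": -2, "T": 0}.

{"T": -5, "M": 2}

Exponent matrix [T,M] × [f,t,γ,q]:
  T: [-1  1 -1 -3]
  M: [ 0  0  0  1]
  [T]: (-1)·-1+(2)·-3 = -5
  [M]: (-1)·0+(2)·1 = 2
⇒ T^-5 M^2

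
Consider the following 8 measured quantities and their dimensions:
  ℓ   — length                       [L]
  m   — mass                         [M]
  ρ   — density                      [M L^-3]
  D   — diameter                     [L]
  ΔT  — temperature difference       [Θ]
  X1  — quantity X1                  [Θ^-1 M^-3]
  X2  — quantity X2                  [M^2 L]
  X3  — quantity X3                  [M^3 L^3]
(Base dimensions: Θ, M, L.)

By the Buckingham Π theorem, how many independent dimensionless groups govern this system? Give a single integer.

Write exponents as rows Θ,M,L / cols ℓ,m,ρ,D,ΔT,X1,X2,X3:
  Θ: [ 0  0  0  0  1 -1  0  0]
  M: [ 0  1  1  0  0 -3  2  3]
  L: [ 1  0 -3  1  0  0  1  3]
Echelon form has 3 nonzero rows (pivots: ℓ,m,ΔT)
n=8, r=3 ⇒ 5 dimensionless groups

5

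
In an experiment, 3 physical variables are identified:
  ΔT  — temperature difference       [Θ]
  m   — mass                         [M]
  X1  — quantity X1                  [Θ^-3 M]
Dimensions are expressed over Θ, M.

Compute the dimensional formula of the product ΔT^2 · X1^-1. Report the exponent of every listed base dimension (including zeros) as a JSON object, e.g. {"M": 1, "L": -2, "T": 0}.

{"Θ": 5, "M": -1}

Exponent matrix [Θ,M] × [ΔT,m,X1]:
  Θ: [ 1  0 -3]
  M: [ 0  1  1]
  [Θ]: (2)·1+(-1)·-3 = 5
  [M]: (2)·0+(-1)·1 = -1
⇒ Θ^5 M^-1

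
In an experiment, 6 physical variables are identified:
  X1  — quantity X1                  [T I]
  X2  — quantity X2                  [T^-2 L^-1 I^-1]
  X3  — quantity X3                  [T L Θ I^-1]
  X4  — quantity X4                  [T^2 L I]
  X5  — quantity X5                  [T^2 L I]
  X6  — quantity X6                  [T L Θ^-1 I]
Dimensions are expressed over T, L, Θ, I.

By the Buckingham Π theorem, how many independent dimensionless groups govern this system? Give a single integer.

Dimensional matrix (T×L×Θ×I by X1×X2×X3×X4×X5×X6):
  T: [ 1 -2  1  2  2  1]
  L: [ 0 -1  1  1  1  1]
  Θ: [ 0  0  1  0  0 -1]
  I: [ 1 -1 -1  1  1  1]
RREF → pivots at {X1,X2,X3} ⇒ r = 3
6 vars − rank 3 = 3 Π groups

3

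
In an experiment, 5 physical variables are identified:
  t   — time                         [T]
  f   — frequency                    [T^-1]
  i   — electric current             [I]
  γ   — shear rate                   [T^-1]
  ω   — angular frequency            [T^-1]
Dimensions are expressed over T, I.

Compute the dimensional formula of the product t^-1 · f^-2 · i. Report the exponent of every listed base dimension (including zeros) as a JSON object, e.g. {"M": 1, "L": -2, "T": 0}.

Write exponents as rows T,I / cols t,f,i,γ,ω:
  T: [ 1 -1  0 -1 -1]
  I: [ 0  0  1  0  0]
  [T]: (-1)·1+(-2)·-1+(1)·0 = 1
  [I]: (-1)·0+(-2)·0+(1)·1 = 1
⇒ T I

{"T": 1, "I": 1}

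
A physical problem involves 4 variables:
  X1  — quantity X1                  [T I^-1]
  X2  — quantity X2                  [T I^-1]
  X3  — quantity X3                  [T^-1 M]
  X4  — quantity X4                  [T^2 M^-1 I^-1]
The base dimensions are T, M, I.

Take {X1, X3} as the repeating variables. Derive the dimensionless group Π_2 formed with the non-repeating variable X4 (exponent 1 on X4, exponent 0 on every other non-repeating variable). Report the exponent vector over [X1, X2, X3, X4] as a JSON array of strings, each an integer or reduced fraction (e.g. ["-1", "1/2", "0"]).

Exponent matrix [T,M,I] × [X1,X2,X3,X4]:
  T: [ 1  1 -1  2]
  M: [ 0  0  1 -1]
  I: [-1 -1  0 -1]
Row reduction gives pivot columns X1,X3; rank = 2
Pivot set = {X1,X3}, free = {X2,X4}
RREF:
  r0: [   1    1    0    1]
  r1: [   0    0    1   -1]
  r2: [   0    0    0    0]
Fix exponent of X4 at 1, X2 at 0; solve each RREF row for its pivot's exponent:
  r0: exp(X1) + (1)·1 = 0 ⇒ exp(X1) = -1
  r1: exp(X3) + (-1)·1 = 0 ⇒ exp(X3) = 1
Π_2 = X1^-1 · X3 · X4

["-1", "0", "1", "1"]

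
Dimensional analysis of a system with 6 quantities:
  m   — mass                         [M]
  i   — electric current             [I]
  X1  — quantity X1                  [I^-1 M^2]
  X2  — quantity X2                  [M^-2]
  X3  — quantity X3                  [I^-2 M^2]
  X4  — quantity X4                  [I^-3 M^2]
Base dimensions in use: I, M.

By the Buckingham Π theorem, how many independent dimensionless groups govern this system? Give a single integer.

Write exponents as rows I,M / cols m,i,X1,X2,X3,X4:
  I: [ 0  1 -1  0 -2 -3]
  M: [ 1  0  2 -2  2  2]
Echelon form has 2 nonzero rows (pivots: m,i)
n=6, r=2 ⇒ 4 dimensionless groups

4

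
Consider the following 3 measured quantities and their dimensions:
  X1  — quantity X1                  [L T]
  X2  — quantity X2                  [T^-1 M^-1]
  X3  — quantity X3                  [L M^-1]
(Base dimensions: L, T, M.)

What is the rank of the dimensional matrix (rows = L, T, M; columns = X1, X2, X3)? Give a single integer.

Dimensional matrix (L×T×M by X1×X2×X3):
  L: [ 1  0  1]
  T: [ 1 -1  0]
  M: [ 0 -1 -1]
Row reduction gives pivot columns X1,X2; rank = 2

2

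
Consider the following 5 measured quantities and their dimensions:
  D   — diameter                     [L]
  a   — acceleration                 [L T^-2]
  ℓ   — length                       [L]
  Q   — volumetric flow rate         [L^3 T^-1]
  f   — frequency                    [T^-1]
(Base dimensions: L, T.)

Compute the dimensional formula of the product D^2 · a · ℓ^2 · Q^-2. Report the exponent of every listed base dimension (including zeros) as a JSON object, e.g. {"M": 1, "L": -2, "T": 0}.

Write exponents as rows L,T / cols D,a,ℓ,Q,f:
  L: [ 1  1  1  3  0]
  T: [ 0 -2  0 -1 -1]
  [L]: (2)·1+(1)·1+(2)·1+(-2)·3 = -1
  [T]: (2)·0+(1)·-2+(2)·0+(-2)·-1 = 0
⇒ L^-1

{"L": -1, "T": 0}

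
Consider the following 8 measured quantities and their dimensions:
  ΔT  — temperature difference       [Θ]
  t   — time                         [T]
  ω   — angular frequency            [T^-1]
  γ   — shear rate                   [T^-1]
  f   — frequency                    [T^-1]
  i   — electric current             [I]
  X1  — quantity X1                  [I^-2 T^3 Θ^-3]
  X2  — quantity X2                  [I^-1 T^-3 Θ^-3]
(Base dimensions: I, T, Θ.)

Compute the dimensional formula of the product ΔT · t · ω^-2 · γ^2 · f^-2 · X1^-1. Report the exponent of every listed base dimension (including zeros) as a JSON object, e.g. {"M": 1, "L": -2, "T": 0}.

Write exponents as rows I,T,Θ / cols ΔT,t,ω,γ,f,i,X1,X2:
  I: [ 0  0  0  0  0  1 -2 -1]
  T: [ 0  1 -1 -1 -1  0  3 -3]
  Θ: [ 1  0  0  0  0  0 -3 -3]
  [I]: (1)·0+(1)·0+(-2)·0+(2)·0+(-2)·0+(-1)·-2 = 2
  [T]: (1)·0+(1)·1+(-2)·-1+(2)·-1+(-2)·-1+(-1)·3 = 0
  [Θ]: (1)·1+(1)·0+(-2)·0+(2)·0+(-2)·0+(-1)·-3 = 4
⇒ I^2 Θ^4

{"I": 2, "T": 0, "Θ": 4}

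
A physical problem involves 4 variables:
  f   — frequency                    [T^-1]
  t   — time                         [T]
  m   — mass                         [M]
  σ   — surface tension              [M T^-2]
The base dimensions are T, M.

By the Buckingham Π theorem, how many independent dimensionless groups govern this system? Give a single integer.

2

Dimensional matrix (T×M by f×t×m×σ):
  T: [-1  1  0 -2]
  M: [ 0  0  1  1]
RREF → pivots at {f,m} ⇒ r = 2
Π count = n − r = 4 − 2 = 2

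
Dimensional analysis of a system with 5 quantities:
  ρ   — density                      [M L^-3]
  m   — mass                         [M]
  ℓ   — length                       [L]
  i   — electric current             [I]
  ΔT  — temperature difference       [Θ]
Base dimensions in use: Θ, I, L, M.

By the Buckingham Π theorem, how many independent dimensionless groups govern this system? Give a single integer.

1

Write exponents as rows Θ,I,L,M / cols ρ,m,ℓ,i,ΔT:
  Θ: [ 0  0  0  0  1]
  I: [ 0  0  0  1  0]
  L: [-3  0  1  0  0]
  M: [ 1  1  0  0  0]
Echelon form has 4 nonzero rows (pivots: ρ,m,i,ΔT)
Π count = n − r = 5 − 4 = 1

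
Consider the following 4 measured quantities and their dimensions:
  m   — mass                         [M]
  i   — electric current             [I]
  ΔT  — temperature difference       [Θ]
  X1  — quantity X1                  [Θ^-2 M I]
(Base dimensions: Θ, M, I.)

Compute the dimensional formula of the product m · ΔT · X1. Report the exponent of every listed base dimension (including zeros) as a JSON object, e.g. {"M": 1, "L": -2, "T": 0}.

{"Θ": -1, "M": 2, "I": 1}

Write exponents as rows Θ,M,I / cols m,i,ΔT,X1:
  Θ: [ 0  0  1 -2]
  M: [ 1  0  0  1]
  I: [ 0  1  0  1]
  [Θ]: (1)·0+(1)·1+(1)·-2 = -1
  [M]: (1)·1+(1)·0+(1)·1 = 2
  [I]: (1)·0+(1)·0+(1)·1 = 1
⇒ Θ^-1 M^2 I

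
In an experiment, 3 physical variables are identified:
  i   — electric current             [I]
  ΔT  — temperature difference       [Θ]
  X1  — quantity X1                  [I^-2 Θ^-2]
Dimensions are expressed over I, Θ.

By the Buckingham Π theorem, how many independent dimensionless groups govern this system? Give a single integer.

Write exponents as rows I,Θ / cols i,ΔT,X1:
  I: [ 1  0 -2]
  Θ: [ 0  1 -2]
RREF → pivots at {i,ΔT} ⇒ r = 2
3 vars − rank 2 = 1 Π group

1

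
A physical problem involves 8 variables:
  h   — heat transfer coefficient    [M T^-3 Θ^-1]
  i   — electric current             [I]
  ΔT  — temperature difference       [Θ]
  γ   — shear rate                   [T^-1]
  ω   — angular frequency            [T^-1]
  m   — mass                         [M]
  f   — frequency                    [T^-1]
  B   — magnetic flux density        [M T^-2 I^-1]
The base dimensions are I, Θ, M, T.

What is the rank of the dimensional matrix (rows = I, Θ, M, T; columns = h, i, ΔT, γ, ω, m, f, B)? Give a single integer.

Dimensional matrix (I×Θ×M×T by h×i×ΔT×γ×ω×m×f×B):
  I: [ 0  1  0  0  0  0  0 -1]
  Θ: [-1  0  1  0  0  0  0  0]
  M: [ 1  0  0  0  0  1  0  1]
  T: [-3  0  0 -1 -1  0 -1 -2]
Row reduction gives pivot columns h,i,ΔT,γ; rank = 4

4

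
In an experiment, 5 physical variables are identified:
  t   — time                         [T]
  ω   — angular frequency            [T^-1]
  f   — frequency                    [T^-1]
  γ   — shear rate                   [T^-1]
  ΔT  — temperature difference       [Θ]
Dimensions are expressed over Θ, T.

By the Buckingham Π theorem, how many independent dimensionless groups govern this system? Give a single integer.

3

Exponent matrix [Θ,T] × [t,ω,f,γ,ΔT]:
  Θ: [ 0  0  0  0  1]
  T: [ 1 -1 -1 -1  0]
RREF → pivots at {t,ΔT} ⇒ r = 2
5 vars − rank 2 = 3 Π groups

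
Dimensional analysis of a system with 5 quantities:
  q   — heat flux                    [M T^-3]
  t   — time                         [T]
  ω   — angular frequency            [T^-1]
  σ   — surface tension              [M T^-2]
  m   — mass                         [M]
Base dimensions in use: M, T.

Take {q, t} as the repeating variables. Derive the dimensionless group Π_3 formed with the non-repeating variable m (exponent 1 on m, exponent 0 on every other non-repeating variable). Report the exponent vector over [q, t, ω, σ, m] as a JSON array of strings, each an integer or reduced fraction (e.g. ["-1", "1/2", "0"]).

Dimensional matrix (M×T by q×t×ω×σ×m):
  M: [ 1  0  0  1  1]
  T: [-3  1 -1 -2  0]
RREF → pivots at {q,t} ⇒ r = 2
Pivot set = {q,t}, free = {ω,σ,m}
RREF:
  r0: [   1    0    0    1    1]
  r1: [   0    1   -1    1    3]
Fix exponent of m at 1, ω at 0, σ at 0; solve each RREF row for its pivot's exponent:
  r0: exp(q) + (1)·1 = 0 ⇒ exp(q) = -1
  r1: exp(t) + (3)·1 = 0 ⇒ exp(t) = -3
Π_3 = q^-1 · t^-3 · m

["-1", "-3", "0", "0", "1"]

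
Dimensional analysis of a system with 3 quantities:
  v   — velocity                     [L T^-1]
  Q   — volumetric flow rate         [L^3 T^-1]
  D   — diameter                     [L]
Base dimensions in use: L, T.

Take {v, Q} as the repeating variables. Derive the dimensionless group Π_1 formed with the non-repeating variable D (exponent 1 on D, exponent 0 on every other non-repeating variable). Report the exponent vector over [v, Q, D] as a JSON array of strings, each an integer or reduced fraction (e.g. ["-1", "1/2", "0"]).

["1/2", "-1/2", "1"]

Dimensional matrix (L×T by v×Q×D):
  L: [ 1  3  1]
  T: [-1 -1  0]
Echelon form has 2 nonzero rows (pivots: v,Q)
Pivot set = {v,Q}, free = {D}
RREF:
  r0: [   1    0 -1/2]
  r1: [   0    1  1/2]
Fix exponent of D at 1; solve each RREF row for its pivot's exponent:
  r0: exp(v) + (-1/2)·1 = 0 ⇒ exp(v) = 1/2
  r1: exp(Q) + (1/2)·1 = 0 ⇒ exp(Q) = -1/2
Π_1 = v^(1/2) · Q^(-1/2) · D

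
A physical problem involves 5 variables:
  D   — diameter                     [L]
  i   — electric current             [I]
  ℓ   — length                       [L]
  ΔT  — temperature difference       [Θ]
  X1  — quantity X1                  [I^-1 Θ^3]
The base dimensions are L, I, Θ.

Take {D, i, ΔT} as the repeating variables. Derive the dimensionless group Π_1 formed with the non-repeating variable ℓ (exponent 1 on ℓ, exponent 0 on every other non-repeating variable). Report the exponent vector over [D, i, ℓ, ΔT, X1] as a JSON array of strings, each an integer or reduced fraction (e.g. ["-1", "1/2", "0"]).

["-1", "0", "1", "0", "0"]

Write exponents as rows L,I,Θ / cols D,i,ℓ,ΔT,X1:
  L: [ 1  0  1  0  0]
  I: [ 0  1  0  0 -1]
  Θ: [ 0  0  0  1  3]
Echelon form has 3 nonzero rows (pivots: D,i,ΔT)
Pivot set = {D,i,ΔT}, free = {ℓ,X1}
RREF:
  r0: [   1    0    1    0    0]
  r1: [   0    1    0    0   -1]
  r2: [   0    0    0    1    3]
Fix exponent of ℓ at 1, X1 at 0; solve each RREF row for its pivot's exponent:
  r0: exp(D) + (1)·1 = 0 ⇒ exp(D) = -1
  r1: exp(i) + (0)·1 = 0 ⇒ exp(i) = 0
  r2: exp(ΔT) + (0)·1 = 0 ⇒ exp(ΔT) = 0
Π_1 = D^-1 · ℓ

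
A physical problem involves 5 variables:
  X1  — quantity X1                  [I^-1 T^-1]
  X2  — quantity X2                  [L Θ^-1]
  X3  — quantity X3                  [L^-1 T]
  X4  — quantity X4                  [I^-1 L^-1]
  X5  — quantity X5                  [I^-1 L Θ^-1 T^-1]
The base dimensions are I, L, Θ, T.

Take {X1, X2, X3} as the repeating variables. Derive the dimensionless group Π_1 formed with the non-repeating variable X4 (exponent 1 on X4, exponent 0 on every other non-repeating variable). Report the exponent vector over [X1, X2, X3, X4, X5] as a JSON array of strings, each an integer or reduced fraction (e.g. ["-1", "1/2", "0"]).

["-1", "0", "-1", "1", "0"]

Exponent matrix [I,L,Θ,T] × [X1,X2,X3,X4,X5]:
  I: [-1  0  0 -1 -1]
  L: [ 0  1 -1 -1  1]
  Θ: [ 0 -1  0  0 -1]
  T: [-1  0  1  0 -1]
RREF → pivots at {X1,X2,X3} ⇒ r = 3
Repeat: X1,X2,X3; free: X4,X5
RREF:
  r0: [   1    0    0    1    1]
  r1: [   0    1    0    0    1]
  r2: [   0    0    1    1    0]
  r3: [   0    0    0    0    0]
Fix exponent of X4 at 1, X5 at 0; solve each RREF row for its pivot's exponent:
  r0: exp(X1) + (1)·1 = 0 ⇒ exp(X1) = -1
  r1: exp(X2) + (0)·1 = 0 ⇒ exp(X2) = 0
  r2: exp(X3) + (1)·1 = 0 ⇒ exp(X3) = -1
Π_1 = X1^-1 · X3^-1 · X4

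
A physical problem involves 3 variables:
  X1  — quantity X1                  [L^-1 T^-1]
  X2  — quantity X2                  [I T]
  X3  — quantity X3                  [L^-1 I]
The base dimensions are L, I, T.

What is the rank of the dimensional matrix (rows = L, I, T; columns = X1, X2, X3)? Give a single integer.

Dimensional matrix (L×I×T by X1×X2×X3):
  L: [-1  0 -1]
  I: [ 0  1  1]
  T: [-1  1  0]
Echelon form has 2 nonzero rows (pivots: X1,X2)

2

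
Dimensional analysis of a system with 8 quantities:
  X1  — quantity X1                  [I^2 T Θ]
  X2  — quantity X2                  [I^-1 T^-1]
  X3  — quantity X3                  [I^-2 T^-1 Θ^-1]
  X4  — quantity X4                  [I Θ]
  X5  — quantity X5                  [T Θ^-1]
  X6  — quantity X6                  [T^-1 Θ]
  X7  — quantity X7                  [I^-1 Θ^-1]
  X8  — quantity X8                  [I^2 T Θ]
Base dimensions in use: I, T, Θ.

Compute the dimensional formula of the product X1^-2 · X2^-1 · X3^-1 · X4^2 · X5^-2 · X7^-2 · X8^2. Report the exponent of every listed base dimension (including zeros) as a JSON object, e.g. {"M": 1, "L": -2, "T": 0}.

Dimensional matrix (I×T×Θ by X1×X2×X3×X4×X5×X6×X7×X8):
  I: [ 2 -1 -2  1  0  0 -1  2]
  T: [ 1 -1 -1  0  1 -1  0  1]
  Θ: [ 1  0 -1  1 -1  1 -1  1]
  [I]: (-2)·2+(-1)·-1+(-1)·-2+(2)·1+(-2)·0+(-2)·-1+(2)·2 = 7
  [T]: (-2)·1+(-1)·-1+(-1)·-1+(2)·0+(-2)·1+(-2)·0+(2)·1 = 0
  [Θ]: (-2)·1+(-1)·0+(-1)·-1+(2)·1+(-2)·-1+(-2)·-1+(2)·1 = 7
⇒ I^7 Θ^7

{"I": 7, "T": 0, "Θ": 7}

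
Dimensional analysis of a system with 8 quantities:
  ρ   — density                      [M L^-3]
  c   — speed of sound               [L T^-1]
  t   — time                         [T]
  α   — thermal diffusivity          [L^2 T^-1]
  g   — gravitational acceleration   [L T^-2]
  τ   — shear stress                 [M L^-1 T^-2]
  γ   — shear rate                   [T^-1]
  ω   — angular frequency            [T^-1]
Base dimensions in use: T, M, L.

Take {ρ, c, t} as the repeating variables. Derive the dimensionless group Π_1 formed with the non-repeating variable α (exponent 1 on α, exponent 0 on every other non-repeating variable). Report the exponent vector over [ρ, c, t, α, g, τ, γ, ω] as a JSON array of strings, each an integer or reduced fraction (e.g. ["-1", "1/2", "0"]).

["0", "-2", "-1", "1", "0", "0", "0", "0"]

Exponent matrix [T,M,L] × [ρ,c,t,α,g,τ,γ,ω]:
  T: [ 0 -1  1 -1 -2 -2 -1 -1]
  M: [ 1  0  0  0  0  1  0  0]
  L: [-3  1  0  2  1 -1  0  0]
Row reduction gives pivot columns ρ,c,t; rank = 3
Repeat: ρ,c,t; free: α,g,τ,γ,ω
RREF:
  r0: [   1    0    0    0    0    1    0    0]
  r1: [   0    1    0    2    1    2    0    0]
  r2: [   0    0    1    1   -1    0   -1   -1]
Fix exponent of α at 1, g at 0, τ at 0, γ at 0, ω at 0; solve each RREF row for its pivot's exponent:
  r0: exp(ρ) + (0)·1 = 0 ⇒ exp(ρ) = 0
  r1: exp(c) + (2)·1 = 0 ⇒ exp(c) = -2
  r2: exp(t) + (1)·1 = 0 ⇒ exp(t) = -1
Π_1 = c^-2 · t^-1 · α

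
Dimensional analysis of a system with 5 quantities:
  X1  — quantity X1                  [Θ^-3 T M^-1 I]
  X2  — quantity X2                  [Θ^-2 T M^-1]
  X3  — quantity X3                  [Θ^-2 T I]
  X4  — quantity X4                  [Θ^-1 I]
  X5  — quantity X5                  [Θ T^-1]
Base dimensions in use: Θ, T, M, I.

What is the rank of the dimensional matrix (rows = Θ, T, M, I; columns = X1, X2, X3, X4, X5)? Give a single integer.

Exponent matrix [Θ,T,M,I] × [X1,X2,X3,X4,X5]:
  Θ: [-3 -2 -2 -1  1]
  T: [ 1  1  1  0 -1]
  M: [-1 -1  0  0  0]
  I: [ 1  0  1  1  0]
Echelon form has 3 nonzero rows (pivots: X1,X2,X3)

3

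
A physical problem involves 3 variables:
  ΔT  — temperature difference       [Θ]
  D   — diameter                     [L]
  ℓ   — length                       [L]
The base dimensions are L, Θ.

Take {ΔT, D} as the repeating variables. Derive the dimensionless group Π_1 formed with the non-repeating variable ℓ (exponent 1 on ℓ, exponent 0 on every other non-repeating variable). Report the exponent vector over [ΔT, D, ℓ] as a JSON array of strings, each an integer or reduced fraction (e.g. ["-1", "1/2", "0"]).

["0", "-1", "1"]

Write exponents as rows L,Θ / cols ΔT,D,ℓ:
  L: [ 0  1  1]
  Θ: [ 1  0  0]
Row reduction gives pivot columns ΔT,D; rank = 2
Pivot set = {ΔT,D}, free = {ℓ}
RREF:
  r0: [   1    0    0]
  r1: [   0    1    1]
Fix exponent of ℓ at 1; solve each RREF row for its pivot's exponent:
  r0: exp(ΔT) + (0)·1 = 0 ⇒ exp(ΔT) = 0
  r1: exp(D) + (1)·1 = 0 ⇒ exp(D) = -1
Π_1 = D^-1 · ℓ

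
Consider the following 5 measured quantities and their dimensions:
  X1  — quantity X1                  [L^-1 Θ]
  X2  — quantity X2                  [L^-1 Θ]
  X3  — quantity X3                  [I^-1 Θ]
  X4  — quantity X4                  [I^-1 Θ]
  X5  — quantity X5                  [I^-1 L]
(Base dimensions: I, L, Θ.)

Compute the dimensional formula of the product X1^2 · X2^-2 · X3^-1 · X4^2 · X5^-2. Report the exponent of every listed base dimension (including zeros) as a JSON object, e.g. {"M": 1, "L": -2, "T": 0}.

{"I": 1, "L": -2, "Θ": 1}

Write exponents as rows I,L,Θ / cols X1,X2,X3,X4,X5:
  I: [ 0  0 -1 -1 -1]
  L: [-1 -1  0  0  1]
  Θ: [ 1  1  1  1  0]
  [I]: (2)·0+(-2)·0+(-1)·-1+(2)·-1+(-2)·-1 = 1
  [L]: (2)·-1+(-2)·-1+(-1)·0+(2)·0+(-2)·1 = -2
  [Θ]: (2)·1+(-2)·1+(-1)·1+(2)·1+(-2)·0 = 1
⇒ I L^-2 Θ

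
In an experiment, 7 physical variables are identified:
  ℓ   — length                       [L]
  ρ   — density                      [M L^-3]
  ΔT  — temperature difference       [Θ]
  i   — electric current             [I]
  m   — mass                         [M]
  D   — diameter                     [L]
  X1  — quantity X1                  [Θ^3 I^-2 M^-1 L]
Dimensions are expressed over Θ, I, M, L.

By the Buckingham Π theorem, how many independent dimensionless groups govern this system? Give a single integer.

3

Write exponents as rows Θ,I,M,L / cols ℓ,ρ,ΔT,i,m,D,X1:
  Θ: [ 0  0  1  0  0  0  3]
  I: [ 0  0  0  1  0  0 -2]
  M: [ 0  1  0  0  1  0 -1]
  L: [ 1 -3  0  0  0  1  1]
Echelon form has 4 nonzero rows (pivots: ℓ,ρ,ΔT,i)
7 vars − rank 4 = 3 Π groups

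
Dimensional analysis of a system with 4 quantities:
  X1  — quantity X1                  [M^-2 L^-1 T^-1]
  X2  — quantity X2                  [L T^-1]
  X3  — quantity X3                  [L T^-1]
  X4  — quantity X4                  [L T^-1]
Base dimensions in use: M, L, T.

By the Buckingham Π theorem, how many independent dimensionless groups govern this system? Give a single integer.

Exponent matrix [M,L,T] × [X1,X2,X3,X4]:
  M: [-2  0  0  0]
  L: [-1  1  1  1]
  T: [-1 -1 -1 -1]
Row reduction gives pivot columns X1,X2; rank = 2
4 vars − rank 2 = 2 Π groups

2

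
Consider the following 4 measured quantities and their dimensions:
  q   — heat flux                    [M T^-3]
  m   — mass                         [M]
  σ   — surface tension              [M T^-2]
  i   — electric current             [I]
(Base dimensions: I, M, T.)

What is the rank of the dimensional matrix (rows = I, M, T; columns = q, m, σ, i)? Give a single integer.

3

Write exponents as rows I,M,T / cols q,m,σ,i:
  I: [ 0  0  0  1]
  M: [ 1  1  1  0]
  T: [-3  0 -2  0]
RREF → pivots at {q,m,i} ⇒ r = 3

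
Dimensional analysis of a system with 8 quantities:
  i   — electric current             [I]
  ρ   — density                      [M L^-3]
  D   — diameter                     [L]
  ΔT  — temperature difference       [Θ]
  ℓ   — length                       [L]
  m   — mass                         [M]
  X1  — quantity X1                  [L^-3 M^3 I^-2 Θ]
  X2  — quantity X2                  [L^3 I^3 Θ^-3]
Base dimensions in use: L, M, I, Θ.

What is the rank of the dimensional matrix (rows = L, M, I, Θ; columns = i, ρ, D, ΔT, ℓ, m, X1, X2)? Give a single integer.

Write exponents as rows L,M,I,Θ / cols i,ρ,D,ΔT,ℓ,m,X1,X2:
  L: [ 0 -3  1  0  1  0 -3  3]
  M: [ 0  1  0  0  0  1  3  0]
  I: [ 1  0  0  0  0  0 -2  3]
  Θ: [ 0  0  0  1  0  0  1 -3]
RREF → pivots at {i,ρ,D,ΔT} ⇒ r = 4

4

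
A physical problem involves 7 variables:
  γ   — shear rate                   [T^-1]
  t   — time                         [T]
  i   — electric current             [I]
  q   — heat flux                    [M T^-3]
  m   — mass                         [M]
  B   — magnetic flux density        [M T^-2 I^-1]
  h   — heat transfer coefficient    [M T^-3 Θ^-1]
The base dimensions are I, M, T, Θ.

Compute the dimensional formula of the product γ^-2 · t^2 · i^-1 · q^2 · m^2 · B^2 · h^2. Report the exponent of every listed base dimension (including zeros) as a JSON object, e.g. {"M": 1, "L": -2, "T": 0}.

Dimensional matrix (I×M×T×Θ by γ×t×i×q×m×B×h):
  I: [ 0  0  1  0  0 -1  0]
  M: [ 0  0  0  1  1  1  1]
  T: [-1  1  0 -3  0 -2 -3]
  Θ: [ 0  0  0  0  0  0 -1]
  [I]: (-2)·0+(2)·0+(-1)·1+(2)·0+(2)·0+(2)·-1+(2)·0 = -3
  [M]: (-2)·0+(2)·0+(-1)·0+(2)·1+(2)·1+(2)·1+(2)·1 = 8
  [T]: (-2)·-1+(2)·1+(-1)·0+(2)·-3+(2)·0+(2)·-2+(2)·-3 = -12
  [Θ]: (-2)·0+(2)·0+(-1)·0+(2)·0+(2)·0+(2)·0+(2)·-1 = -2
⇒ I^-3 M^8 T^-12 Θ^-2

{"I": -3, "M": 8, "T": -12, "Θ": -2}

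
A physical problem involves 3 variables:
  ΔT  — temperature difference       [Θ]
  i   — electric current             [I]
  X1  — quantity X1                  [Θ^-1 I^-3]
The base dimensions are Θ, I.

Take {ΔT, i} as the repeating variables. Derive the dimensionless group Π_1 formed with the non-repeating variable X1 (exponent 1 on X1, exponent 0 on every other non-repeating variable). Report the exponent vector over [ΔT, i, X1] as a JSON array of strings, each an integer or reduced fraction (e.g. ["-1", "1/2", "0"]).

["1", "3", "1"]

Exponent matrix [Θ,I] × [ΔT,i,X1]:
  Θ: [ 1  0 -1]
  I: [ 0  1 -3]
RREF → pivots at {ΔT,i} ⇒ r = 2
Pivot set = {ΔT,i}, free = {X1}
RREF:
  r0: [   1    0   -1]
  r1: [   0    1   -3]
Fix exponent of X1 at 1; solve each RREF row for its pivot's exponent:
  r0: exp(ΔT) + (-1)·1 = 0 ⇒ exp(ΔT) = 1
  r1: exp(i) + (-3)·1 = 0 ⇒ exp(i) = 3
Π_1 = ΔT · i^3 · X1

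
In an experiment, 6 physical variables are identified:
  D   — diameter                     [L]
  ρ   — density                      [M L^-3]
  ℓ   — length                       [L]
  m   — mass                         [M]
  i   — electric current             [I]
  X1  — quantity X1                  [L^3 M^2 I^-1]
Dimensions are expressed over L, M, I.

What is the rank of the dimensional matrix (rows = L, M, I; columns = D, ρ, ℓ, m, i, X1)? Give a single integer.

Dimensional matrix (L×M×I by D×ρ×ℓ×m×i×X1):
  L: [ 1 -3  1  0  0  3]
  M: [ 0  1  0  1  0  2]
  I: [ 0  0  0  0  1 -1]
Echelon form has 3 nonzero rows (pivots: D,ρ,i)

3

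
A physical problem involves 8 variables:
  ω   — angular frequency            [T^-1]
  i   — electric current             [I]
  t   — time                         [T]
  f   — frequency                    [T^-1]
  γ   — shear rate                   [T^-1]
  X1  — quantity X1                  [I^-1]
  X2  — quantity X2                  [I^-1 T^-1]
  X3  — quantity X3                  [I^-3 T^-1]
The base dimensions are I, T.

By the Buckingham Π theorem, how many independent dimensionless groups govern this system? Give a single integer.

6

Write exponents as rows I,T / cols ω,i,t,f,γ,X1,X2,X3:
  I: [ 0  1  0  0  0 -1 -1 -3]
  T: [-1  0  1 -1 -1  0 -1 -1]
Row reduction gives pivot columns ω,i; rank = 2
n=8, r=2 ⇒ 6 dimensionless groups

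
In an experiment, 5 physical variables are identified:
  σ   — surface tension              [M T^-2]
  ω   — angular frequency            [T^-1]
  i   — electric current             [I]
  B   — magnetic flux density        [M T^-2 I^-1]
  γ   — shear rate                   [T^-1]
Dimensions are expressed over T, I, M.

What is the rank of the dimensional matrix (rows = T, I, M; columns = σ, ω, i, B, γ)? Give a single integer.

3

Dimensional matrix (T×I×M by σ×ω×i×B×γ):
  T: [-2 -1  0 -2 -1]
  I: [ 0  0  1 -1  0]
  M: [ 1  0  0  1  0]
RREF → pivots at {σ,ω,i} ⇒ r = 3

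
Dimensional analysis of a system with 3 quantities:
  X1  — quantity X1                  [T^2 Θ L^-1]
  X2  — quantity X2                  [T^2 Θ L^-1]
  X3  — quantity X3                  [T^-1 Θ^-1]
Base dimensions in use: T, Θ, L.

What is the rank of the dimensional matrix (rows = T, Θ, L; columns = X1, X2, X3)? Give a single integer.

Dimensional matrix (T×Θ×L by X1×X2×X3):
  T: [ 2  2 -1]
  Θ: [ 1  1 -1]
  L: [-1 -1  0]
Echelon form has 2 nonzero rows (pivots: X1,X3)

2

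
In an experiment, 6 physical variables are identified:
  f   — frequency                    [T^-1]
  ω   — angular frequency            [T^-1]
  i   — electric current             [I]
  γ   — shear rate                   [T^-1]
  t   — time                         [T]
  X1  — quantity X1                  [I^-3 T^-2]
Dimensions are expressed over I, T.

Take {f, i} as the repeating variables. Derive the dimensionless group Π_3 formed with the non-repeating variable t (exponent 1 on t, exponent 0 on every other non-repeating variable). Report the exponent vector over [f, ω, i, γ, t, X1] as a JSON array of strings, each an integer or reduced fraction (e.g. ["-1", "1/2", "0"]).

Write exponents as rows I,T / cols f,ω,i,γ,t,X1:
  I: [ 0  0  1  0  0 -3]
  T: [-1 -1  0 -1  1 -2]
Echelon form has 2 nonzero rows (pivots: f,i)
Repeat: f,i; free: ω,γ,t,X1
RREF:
  r0: [   1    1    0    1   -1    2]
  r1: [   0    0    1    0    0   -3]
Fix exponent of t at 1, ω at 0, γ at 0, X1 at 0; solve each RREF row for its pivot's exponent:
  r0: exp(f) + (-1)·1 = 0 ⇒ exp(f) = 1
  r1: exp(i) + (0)·1 = 0 ⇒ exp(i) = 0
Π_3 = f · t

["1", "0", "0", "0", "1", "0"]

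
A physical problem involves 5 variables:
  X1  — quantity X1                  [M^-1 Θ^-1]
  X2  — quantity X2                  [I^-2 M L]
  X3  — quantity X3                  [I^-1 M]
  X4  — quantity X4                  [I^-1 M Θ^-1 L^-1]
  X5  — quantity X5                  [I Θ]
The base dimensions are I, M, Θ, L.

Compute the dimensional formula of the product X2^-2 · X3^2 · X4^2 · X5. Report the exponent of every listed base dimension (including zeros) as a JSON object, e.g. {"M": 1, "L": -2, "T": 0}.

Exponent matrix [I,M,Θ,L] × [X1,X2,X3,X4,X5]:
  I: [ 0 -2 -1 -1  1]
  M: [-1  1  1  1  0]
  Θ: [-1  0  0 -1  1]
  L: [ 0  1  0 -1  0]
  [I]: (-2)·-2+(2)·-1+(2)·-1+(1)·1 = 1
  [M]: (-2)·1+(2)·1+(2)·1+(1)·0 = 2
  [Θ]: (-2)·0+(2)·0+(2)·-1+(1)·1 = -1
  [L]: (-2)·1+(2)·0+(2)·-1+(1)·0 = -4
⇒ I M^2 Θ^-1 L^-4

{"I": 1, "M": 2, "Θ": -1, "L": -4}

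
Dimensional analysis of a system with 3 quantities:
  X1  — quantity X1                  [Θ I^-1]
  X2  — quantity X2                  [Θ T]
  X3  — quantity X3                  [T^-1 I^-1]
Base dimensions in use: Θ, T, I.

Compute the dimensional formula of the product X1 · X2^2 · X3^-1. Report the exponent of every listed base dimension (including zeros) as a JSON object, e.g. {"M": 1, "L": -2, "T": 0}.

{"Θ": 3, "T": 3, "I": 0}

Write exponents as rows Θ,T,I / cols X1,X2,X3:
  Θ: [ 1  1  0]
  T: [ 0  1 -1]
  I: [-1  0 -1]
  [Θ]: (1)·1+(2)·1+(-1)·0 = 3
  [T]: (1)·0+(2)·1+(-1)·-1 = 3
  [I]: (1)·-1+(2)·0+(-1)·-1 = 0
⇒ Θ^3 T^3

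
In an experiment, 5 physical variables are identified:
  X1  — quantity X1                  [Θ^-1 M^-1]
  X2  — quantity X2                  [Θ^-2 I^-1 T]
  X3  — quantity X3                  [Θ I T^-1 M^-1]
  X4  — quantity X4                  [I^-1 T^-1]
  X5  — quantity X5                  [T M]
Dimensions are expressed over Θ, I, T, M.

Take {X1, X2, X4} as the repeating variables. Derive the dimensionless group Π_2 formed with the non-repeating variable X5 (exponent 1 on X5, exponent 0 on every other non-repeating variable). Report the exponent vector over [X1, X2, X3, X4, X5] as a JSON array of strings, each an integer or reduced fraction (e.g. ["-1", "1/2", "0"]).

["1", "-1/2", "0", "1/2", "1"]

Write exponents as rows Θ,I,T,M / cols X1,X2,X3,X4,X5:
  Θ: [-1 -2  1  0  0]
  I: [ 0 -1  1 -1  0]
  T: [ 0  1 -1 -1  1]
  M: [-1  0 -1  0  1]
Row reduction gives pivot columns X1,X2,X4; rank = 3
Repeat: X1,X2,X4; free: X3,X5
RREF:
  r0: [   1    0    1    0   -1]
  r1: [   0    1   -1    0  1/2]
  r2: [   0    0    0    1 -1/2]
  r3: [   0    0    0    0    0]
Fix exponent of X5 at 1, X3 at 0; solve each RREF row for its pivot's exponent:
  r0: exp(X1) + (-1)·1 = 0 ⇒ exp(X1) = 1
  r1: exp(X2) + (1/2)·1 = 0 ⇒ exp(X2) = -1/2
  r2: exp(X4) + (-1/2)·1 = 0 ⇒ exp(X4) = 1/2
Π_2 = X1 · X2^(-1/2) · X4^(1/2) · X5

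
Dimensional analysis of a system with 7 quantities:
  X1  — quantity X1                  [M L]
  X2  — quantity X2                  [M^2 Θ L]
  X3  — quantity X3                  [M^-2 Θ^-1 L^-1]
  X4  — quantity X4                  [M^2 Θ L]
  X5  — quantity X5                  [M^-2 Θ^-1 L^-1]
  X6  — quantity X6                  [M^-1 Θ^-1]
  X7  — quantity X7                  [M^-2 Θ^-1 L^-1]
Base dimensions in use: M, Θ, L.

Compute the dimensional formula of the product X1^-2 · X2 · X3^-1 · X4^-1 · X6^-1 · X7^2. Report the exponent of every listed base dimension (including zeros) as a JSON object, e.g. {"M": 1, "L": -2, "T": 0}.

{"M": -3, "Θ": 0, "L": -3}

Dimensional matrix (M×Θ×L by X1×X2×X3×X4×X5×X6×X7):
  M: [ 1  2 -2  2 -2 -1 -2]
  Θ: [ 0  1 -1  1 -1 -1 -1]
  L: [ 1  1 -1  1 -1  0 -1]
  [M]: (-2)·1+(1)·2+(-1)·-2+(-1)·2+(-1)·-1+(2)·-2 = -3
  [Θ]: (-2)·0+(1)·1+(-1)·-1+(-1)·1+(-1)·-1+(2)·-1 = 0
  [L]: (-2)·1+(1)·1+(-1)·-1+(-1)·1+(-1)·0+(2)·-1 = -3
⇒ M^-3 L^-3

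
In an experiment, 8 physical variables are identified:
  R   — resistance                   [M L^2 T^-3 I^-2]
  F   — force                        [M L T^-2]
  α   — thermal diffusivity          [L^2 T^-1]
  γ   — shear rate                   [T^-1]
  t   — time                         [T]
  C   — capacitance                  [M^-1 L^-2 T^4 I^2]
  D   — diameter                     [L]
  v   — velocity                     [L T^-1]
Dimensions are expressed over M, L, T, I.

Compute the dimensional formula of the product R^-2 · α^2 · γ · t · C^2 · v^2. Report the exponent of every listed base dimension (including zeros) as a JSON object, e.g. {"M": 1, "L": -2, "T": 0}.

Write exponents as rows M,L,T,I / cols R,F,α,γ,t,C,D,v:
  M: [ 1  1  0  0  0 -1  0  0]
  L: [ 2  1  2  0  0 -2  1  1]
  T: [-3 -2 -1 -1  1  4  0 -1]
  I: [-2  0  0  0  0  2  0  0]
  [M]: (-2)·1+(2)·0+(1)·0+(1)·0+(2)·-1+(2)·0 = -4
  [L]: (-2)·2+(2)·2+(1)·0+(1)·0+(2)·-2+(2)·1 = -2
  [T]: (-2)·-3+(2)·-1+(1)·-1+(1)·1+(2)·4+(2)·-1 = 10
  [I]: (-2)·-2+(2)·0+(1)·0+(1)·0+(2)·2+(2)·0 = 8
⇒ M^-4 L^-2 T^10 I^8

{"M": -4, "L": -2, "T": 10, "I": 8}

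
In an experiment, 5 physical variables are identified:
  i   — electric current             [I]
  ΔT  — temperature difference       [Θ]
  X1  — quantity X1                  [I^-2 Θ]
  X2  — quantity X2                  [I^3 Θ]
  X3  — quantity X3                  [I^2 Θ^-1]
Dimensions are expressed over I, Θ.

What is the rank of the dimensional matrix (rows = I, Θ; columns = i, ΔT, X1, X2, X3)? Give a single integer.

2

Write exponents as rows I,Θ / cols i,ΔT,X1,X2,X3:
  I: [ 1  0 -2  3  2]
  Θ: [ 0  1  1  1 -1]
Row reduction gives pivot columns i,ΔT; rank = 2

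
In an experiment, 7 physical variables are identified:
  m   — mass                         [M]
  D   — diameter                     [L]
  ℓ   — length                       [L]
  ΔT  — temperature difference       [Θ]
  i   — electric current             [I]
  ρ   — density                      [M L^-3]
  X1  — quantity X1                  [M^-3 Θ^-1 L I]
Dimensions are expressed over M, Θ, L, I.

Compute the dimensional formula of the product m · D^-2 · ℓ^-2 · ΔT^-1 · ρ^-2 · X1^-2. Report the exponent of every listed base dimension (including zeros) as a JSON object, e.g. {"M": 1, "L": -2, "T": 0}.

{"M": 5, "Θ": 1, "L": 0, "I": -2}

Exponent matrix [M,Θ,L,I] × [m,D,ℓ,ΔT,i,ρ,X1]:
  M: [ 1  0  0  0  0  1 -3]
  Θ: [ 0  0  0  1  0  0 -1]
  L: [ 0  1  1  0  0 -3  1]
  I: [ 0  0  0  0  1  0  1]
  [M]: (1)·1+(-2)·0+(-2)·0+(-1)·0+(-2)·1+(-2)·-3 = 5
  [Θ]: (1)·0+(-2)·0+(-2)·0+(-1)·1+(-2)·0+(-2)·-1 = 1
  [L]: (1)·0+(-2)·1+(-2)·1+(-1)·0+(-2)·-3+(-2)·1 = 0
  [I]: (1)·0+(-2)·0+(-2)·0+(-1)·0+(-2)·0+(-2)·1 = -2
⇒ M^5 Θ I^-2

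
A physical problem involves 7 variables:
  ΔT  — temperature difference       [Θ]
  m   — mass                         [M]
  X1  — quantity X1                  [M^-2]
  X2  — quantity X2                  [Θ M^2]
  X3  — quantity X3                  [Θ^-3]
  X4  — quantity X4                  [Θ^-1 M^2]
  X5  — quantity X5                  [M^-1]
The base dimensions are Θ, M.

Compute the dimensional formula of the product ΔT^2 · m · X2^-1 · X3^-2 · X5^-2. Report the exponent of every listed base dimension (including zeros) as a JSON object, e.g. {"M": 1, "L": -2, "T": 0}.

{"Θ": 7, "M": 1}

Write exponents as rows Θ,M / cols ΔT,m,X1,X2,X3,X4,X5:
  Θ: [ 1  0  0  1 -3 -1  0]
  M: [ 0  1 -2  2  0  2 -1]
  [Θ]: (2)·1+(1)·0+(-1)·1+(-2)·-3+(-2)·0 = 7
  [M]: (2)·0+(1)·1+(-1)·2+(-2)·0+(-2)·-1 = 1
⇒ Θ^7 M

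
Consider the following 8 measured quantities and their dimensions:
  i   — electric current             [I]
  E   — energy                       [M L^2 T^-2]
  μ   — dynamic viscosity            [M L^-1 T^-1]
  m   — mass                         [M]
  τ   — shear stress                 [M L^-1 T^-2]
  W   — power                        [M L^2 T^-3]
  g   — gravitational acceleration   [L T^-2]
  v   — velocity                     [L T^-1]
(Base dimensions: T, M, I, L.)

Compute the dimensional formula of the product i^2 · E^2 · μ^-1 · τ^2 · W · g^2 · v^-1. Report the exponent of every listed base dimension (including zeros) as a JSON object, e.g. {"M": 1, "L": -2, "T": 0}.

Write exponents as rows T,M,I,L / cols i,E,μ,m,τ,W,g,v:
  T: [ 0 -2 -1  0 -2 -3 -2 -1]
  M: [ 0  1  1  1  1  1  0  0]
  I: [ 1  0  0  0  0  0  0  0]
  L: [ 0  2 -1  0 -1  2  1  1]
  [T]: (2)·0+(2)·-2+(-1)·-1+(2)·-2+(1)·-3+(2)·-2+(-1)·-1 = -13
  [M]: (2)·0+(2)·1+(-1)·1+(2)·1+(1)·1+(2)·0+(-1)·0 = 4
  [I]: (2)·1+(2)·0+(-1)·0+(2)·0+(1)·0+(2)·0+(-1)·0 = 2
  [L]: (2)·0+(2)·2+(-1)·-1+(2)·-1+(1)·2+(2)·1+(-1)·1 = 6
⇒ T^-13 M^4 I^2 L^6

{"T": -13, "M": 4, "I": 2, "L": 6}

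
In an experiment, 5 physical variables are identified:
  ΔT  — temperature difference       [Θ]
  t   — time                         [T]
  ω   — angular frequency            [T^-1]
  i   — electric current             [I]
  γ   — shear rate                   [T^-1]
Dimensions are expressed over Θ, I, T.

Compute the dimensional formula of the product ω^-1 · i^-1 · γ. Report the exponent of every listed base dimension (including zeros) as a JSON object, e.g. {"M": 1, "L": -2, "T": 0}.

{"Θ": 0, "I": -1, "T": 0}

Write exponents as rows Θ,I,T / cols ΔT,t,ω,i,γ:
  Θ: [ 1  0  0  0  0]
  I: [ 0  0  0  1  0]
  T: [ 0  1 -1  0 -1]
  [Θ]: (-1)·0+(-1)·0+(1)·0 = 0
  [I]: (-1)·0+(-1)·1+(1)·0 = -1
  [T]: (-1)·-1+(-1)·0+(1)·-1 = 0
⇒ I^-1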